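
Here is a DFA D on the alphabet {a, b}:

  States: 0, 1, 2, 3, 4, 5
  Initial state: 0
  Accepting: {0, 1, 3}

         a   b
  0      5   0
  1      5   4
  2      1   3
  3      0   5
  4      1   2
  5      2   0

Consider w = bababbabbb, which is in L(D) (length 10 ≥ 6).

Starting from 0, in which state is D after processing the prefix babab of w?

State sequence: 0 -b-> 0 -a-> 5 -b-> 0 -a-> 5 -b-> 0

After reading 5 characters, D is in state 0.
(This kind of state-tracing is the core of the pumping-lemma construction: with 6 states, pigeonhole forces a repeat within the first 6 steps.)

0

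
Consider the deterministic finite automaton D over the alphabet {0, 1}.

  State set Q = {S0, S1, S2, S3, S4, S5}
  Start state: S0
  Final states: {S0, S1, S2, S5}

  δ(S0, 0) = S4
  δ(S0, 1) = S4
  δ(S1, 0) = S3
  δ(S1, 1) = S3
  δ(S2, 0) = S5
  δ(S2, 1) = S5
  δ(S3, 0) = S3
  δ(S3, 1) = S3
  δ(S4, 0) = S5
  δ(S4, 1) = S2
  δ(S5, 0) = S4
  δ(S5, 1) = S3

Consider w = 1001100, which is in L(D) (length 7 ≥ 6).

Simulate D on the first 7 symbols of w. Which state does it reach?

S5

Run of D on the first 7 characters of w = 1 0 0 1 1 0 0:
  step 0: S0  (start)
  step 1: S4  (read 1: S0→S4)
  step 2: S5  (read 0: S4→S5)
  step 3: S4  (read 0: S5→S4)
  step 4: S2  (read 1: S4→S2)
  step 5: S5  (read 1: S2→S5)
  step 6: S4  (read 0: S5→S4)
  step 7: S5  (read 0: S4→S5)

After reading 7 characters, D is in state S5.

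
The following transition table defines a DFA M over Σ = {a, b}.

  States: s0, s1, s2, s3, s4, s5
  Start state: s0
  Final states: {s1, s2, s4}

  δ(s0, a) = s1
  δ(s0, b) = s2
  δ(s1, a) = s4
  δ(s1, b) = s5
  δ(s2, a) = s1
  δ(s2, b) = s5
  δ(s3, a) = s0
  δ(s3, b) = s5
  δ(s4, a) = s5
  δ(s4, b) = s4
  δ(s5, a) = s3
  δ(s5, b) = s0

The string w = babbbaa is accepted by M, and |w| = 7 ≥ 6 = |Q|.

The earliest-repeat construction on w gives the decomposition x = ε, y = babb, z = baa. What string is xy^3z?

xy^3z = ε·babb·babb·babb·baa = babbbabbbabbbaa.
Reading y = babb takes M from s0 back to s0, so after x·y·y·y the machine is still in s0, and z then leads to the accepting state s4. Hence babbbabbbabbbaa ∈ L(M).

babbbabbbabbbaa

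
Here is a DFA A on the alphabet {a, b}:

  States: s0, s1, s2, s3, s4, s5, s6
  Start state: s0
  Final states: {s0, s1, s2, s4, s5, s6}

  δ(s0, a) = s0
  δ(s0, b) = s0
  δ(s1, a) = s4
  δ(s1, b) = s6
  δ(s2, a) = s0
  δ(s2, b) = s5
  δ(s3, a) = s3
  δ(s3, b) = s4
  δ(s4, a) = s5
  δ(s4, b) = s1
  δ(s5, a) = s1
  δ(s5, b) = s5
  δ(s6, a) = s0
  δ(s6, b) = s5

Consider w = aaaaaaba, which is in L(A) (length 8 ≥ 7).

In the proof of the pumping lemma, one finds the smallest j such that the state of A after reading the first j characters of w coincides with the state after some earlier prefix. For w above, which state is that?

State sequence: s0 -a-> s0 -a-> s0 -a-> s0 -a-> s0 -a-> s0 -a-> s0 -b-> s0 -a-> s0
First repeat at step 1: s0 was already visited.

The earliest repeat is at step j = 1: A is in s0, which it already visited at step i = 0.
With |Q| = 7, pigeonhole forces a state repeat no later than step 7; the substring read between the first and second visits to that state can be pumped.

s0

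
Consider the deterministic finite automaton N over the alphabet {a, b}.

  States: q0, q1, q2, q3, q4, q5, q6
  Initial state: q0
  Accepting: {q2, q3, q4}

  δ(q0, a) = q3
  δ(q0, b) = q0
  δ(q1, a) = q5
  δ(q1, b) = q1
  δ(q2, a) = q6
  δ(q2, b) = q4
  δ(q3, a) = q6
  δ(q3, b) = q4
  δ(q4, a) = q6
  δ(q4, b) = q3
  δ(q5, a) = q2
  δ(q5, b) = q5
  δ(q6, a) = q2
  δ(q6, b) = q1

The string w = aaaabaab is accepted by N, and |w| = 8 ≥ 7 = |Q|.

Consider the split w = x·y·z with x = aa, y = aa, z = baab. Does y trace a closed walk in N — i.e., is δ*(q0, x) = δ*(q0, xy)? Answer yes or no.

Run of N on the first 4 characters of w = a a a a:
  step 0: q0  (start)
  step 1: q3  (read a: q0→q3)
  step 2: q6  (read a: q3→q6)
  step 3: q2  (read a: q6→q2)
  step 4: q6  (read a: q2→q6)

After x (step 2): q6. After xy (step 4): q6.
They match, so y = aa drives N around a cycle from q6 back to itself; pumping y any number of times keeps N in q6 before reading z, and xyⁱz ∈ L(N) for every i ≥ 0.

yes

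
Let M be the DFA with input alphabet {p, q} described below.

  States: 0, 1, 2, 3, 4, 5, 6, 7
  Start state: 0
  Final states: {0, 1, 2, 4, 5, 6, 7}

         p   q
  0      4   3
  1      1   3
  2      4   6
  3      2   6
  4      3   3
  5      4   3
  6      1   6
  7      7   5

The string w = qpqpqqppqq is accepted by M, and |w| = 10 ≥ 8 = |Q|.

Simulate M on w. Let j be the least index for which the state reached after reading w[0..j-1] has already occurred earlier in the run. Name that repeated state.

Run of M on w = q p q p q q p p q q:
  step 0: 0  (start)
  step 1: 3  (read q: 0→3)
  step 2: 2  (read p: 3→2)
  step 3: 6  (read q: 2→6)
  step 4: 1  (read p: 6→1)
  step 5: 3  (read q: 1→3)   ← first repeat (3 seen earlier)
  step 6: 6  (read q: 3→6)
  step 7: 1  (read p: 6→1)
  step 8: 1  (read p: 1→1)
  step 9: 3  (read q: 1→3)
  step 10: 6  (read q: 3→6)

The earliest repeat is at step j = 5: M is in 3, which it already visited at step i = 1.

3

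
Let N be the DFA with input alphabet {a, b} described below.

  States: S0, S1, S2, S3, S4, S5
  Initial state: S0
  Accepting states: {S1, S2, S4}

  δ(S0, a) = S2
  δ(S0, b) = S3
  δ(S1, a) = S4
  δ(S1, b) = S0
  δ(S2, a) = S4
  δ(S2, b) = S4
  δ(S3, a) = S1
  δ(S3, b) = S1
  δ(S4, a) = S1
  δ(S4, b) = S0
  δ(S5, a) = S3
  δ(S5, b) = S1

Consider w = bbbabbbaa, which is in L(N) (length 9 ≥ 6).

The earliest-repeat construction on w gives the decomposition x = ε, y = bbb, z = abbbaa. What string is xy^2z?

bbbbbbabbbaa

xy^2z = ε·bbb·bbb·abbbaa = bbbbbbabbbaa.
Reading y = bbb takes N from S0 back to S0, so after x·y·y the machine is still in S0, and z then leads to the accepting state S4. Hence bbbbbbabbbaa ∈ L(N).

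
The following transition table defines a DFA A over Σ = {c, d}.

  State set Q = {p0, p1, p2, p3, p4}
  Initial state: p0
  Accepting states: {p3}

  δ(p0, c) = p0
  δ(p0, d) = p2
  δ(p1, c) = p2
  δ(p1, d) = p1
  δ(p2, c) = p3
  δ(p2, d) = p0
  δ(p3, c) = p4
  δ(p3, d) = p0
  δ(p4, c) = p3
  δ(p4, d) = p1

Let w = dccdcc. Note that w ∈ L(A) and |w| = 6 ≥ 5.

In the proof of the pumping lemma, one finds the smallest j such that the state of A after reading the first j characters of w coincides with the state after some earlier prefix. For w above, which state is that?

p2

Run of A on w = d c c d c c:
  step 0: p0  (start)
  step 1: p2  (read d: p0→p2)
  step 2: p3  (read c: p2→p3)
  step 3: p4  (read c: p3→p4)
  step 4: p1  (read d: p4→p1)
  step 5: p2  (read c: p1→p2)   ← first repeat (p2 seen earlier)
  step 6: p3  (read c: p2→p3)

The earliest repeat is at step j = 5: A is in p2, which it already visited at step i = 1.
With |Q| = 5, pigeonhole forces a state repeat no later than step 5; the substring read between the first and second visits to that state can be pumped.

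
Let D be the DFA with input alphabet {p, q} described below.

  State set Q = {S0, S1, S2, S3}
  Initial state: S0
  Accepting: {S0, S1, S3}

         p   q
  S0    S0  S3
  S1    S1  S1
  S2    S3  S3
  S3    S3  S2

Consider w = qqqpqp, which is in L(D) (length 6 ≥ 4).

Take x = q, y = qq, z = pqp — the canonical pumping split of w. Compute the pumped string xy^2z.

xy^2z = q·qq·qq·pqp = qqqqqpqp.
Reading y = qq takes D from S3 back to S3, so after x·y·y the machine is still in S3, and z then leads to the accepting state S3. Hence qqqqqpqp ∈ L(D).

qqqqqpqp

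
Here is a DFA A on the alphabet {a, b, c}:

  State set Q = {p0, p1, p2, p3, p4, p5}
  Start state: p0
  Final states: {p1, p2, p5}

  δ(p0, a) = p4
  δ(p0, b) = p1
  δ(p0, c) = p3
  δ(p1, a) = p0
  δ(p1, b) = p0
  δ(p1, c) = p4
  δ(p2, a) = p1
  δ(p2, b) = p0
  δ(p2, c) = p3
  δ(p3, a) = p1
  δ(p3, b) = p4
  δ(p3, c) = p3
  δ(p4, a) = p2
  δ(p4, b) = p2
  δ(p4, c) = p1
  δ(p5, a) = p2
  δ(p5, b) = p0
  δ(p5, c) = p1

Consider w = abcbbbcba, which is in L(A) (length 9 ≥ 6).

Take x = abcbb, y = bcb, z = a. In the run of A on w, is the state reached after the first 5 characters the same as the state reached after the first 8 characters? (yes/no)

State sequence: p0 -a-> p4 -b-> p2 -c-> p3 -b-> p4 -b-> p2 -b-> p0 -c-> p3 -b-> p4

After x (step 5): p2. After xy (step 8): p4.
They differ (p2 ≠ p4), so y is not a cycle from the state after x; this split is not the one the pumping-lemma construction produces, and pumping y need not keep the string in L(A).

no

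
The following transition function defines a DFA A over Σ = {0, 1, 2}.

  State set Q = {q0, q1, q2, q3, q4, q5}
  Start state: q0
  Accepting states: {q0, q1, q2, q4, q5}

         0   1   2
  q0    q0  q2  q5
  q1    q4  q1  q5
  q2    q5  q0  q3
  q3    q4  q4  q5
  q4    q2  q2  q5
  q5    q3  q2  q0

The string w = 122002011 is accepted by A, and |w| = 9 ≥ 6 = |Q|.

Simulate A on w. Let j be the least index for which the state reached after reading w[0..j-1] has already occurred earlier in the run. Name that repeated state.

Run of A on w = 1 2 2 0 0 2 0 1 1:
  step 0: q0  (start)
  step 1: q2  (read 1: q0→q2)
  step 2: q3  (read 2: q2→q3)
  step 3: q5  (read 2: q3→q5)
  step 4: q3  (read 0: q5→q3)   ← first repeat (q3 seen earlier)
  step 5: q4  (read 0: q3→q4)
  step 6: q5  (read 2: q4→q5)
  step 7: q3  (read 0: q5→q3)
  step 8: q4  (read 1: q3→q4)
  step 9: q2  (read 1: q4→q2)

The earliest repeat is at step j = 4: A is in q3, which it already visited at step i = 2.
With |Q| = 6, pigeonhole forces a state repeat no later than step 6; the substring read between the first and second visits to that state can be pumped.

q3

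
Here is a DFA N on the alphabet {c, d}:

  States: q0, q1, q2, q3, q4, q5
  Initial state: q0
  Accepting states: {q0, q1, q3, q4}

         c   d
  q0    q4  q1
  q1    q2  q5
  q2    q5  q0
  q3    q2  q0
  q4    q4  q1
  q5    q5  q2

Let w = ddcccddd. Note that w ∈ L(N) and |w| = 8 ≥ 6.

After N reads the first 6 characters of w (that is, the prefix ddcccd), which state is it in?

Run of N on the first 6 characters of w = d d c c c d:
  step 0: q0  (start)
  step 1: q1  (read d: q0→q1)
  step 2: q5  (read d: q1→q5)
  step 3: q5  (read c: q5→q5)
  step 4: q5  (read c: q5→q5)
  step 5: q5  (read c: q5→q5)
  step 6: q2  (read d: q5→q2)

After reading 6 characters, N is in state q2.
(This kind of state-tracing is the core of the pumping-lemma construction: with 6 states, pigeonhole forces a repeat within the first 6 steps.)

q2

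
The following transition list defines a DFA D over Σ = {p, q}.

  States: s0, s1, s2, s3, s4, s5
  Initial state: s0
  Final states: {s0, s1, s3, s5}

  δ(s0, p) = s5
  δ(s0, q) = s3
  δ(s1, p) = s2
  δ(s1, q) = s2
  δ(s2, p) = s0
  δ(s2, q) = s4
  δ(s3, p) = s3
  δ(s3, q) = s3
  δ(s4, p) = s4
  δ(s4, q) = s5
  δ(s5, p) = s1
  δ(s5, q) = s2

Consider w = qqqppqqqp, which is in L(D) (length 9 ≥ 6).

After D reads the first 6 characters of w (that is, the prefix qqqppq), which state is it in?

s3

Run of D on the first 6 characters of w = q q q p p q:
  step 0: s0  (start)
  step 1: s3  (read q: s0→s3)
  step 2: s3  (read q: s3→s3)
  step 3: s3  (read q: s3→s3)
  step 4: s3  (read p: s3→s3)
  step 5: s3  (read p: s3→s3)
  step 6: s3  (read q: s3→s3)

After reading 6 characters, D is in state s3.
(This kind of state-tracing is the core of the pumping-lemma construction: with 6 states, pigeonhole forces a repeat within the first 6 steps.)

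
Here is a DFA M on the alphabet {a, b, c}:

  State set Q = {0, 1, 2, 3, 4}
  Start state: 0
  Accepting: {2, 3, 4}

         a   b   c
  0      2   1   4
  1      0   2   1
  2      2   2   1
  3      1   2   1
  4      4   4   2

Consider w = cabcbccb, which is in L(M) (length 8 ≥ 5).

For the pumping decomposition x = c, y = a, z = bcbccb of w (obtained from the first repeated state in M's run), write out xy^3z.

xy^3z = c·a·a·a·bcbccb = caaabcbccb.
Reading y = a takes M from 4 back to 4, so after x·y·y·y the machine is still in 4, and z then leads to the accepting state 2. Hence caaabcbccb ∈ L(M).

caaabcbccb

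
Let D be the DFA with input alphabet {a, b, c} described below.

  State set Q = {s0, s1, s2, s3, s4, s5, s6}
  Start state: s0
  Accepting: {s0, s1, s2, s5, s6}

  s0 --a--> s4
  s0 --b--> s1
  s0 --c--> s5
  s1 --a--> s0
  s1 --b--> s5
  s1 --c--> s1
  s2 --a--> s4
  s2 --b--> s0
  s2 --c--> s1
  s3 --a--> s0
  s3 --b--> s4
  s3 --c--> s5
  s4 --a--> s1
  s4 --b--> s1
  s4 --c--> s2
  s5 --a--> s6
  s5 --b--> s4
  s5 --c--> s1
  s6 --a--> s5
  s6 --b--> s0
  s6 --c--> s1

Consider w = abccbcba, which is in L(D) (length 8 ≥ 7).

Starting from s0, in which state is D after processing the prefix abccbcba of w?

State sequence: s0 -a-> s4 -b-> s1 -c-> s1 -c-> s1 -b-> s5 -c-> s1 -b-> s5 -a-> s6

After reading 8 characters, D is in state s6.

s6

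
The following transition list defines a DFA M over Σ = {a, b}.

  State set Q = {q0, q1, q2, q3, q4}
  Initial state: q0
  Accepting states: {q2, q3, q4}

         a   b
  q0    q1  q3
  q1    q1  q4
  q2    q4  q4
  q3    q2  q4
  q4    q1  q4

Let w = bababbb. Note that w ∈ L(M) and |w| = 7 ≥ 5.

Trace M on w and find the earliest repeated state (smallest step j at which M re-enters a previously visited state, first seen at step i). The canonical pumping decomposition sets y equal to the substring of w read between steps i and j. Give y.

Run of M on w = b a b a b b b:
  step 0: q0  (start)
  step 1: q3  (read b: q0→q3)
  step 2: q2  (read a: q3→q2)
  step 3: q4  (read b: q2→q4)
  step 4: q1  (read a: q4→q1)
  step 5: q4  (read b: q1→q4)   ← first repeat (q4 seen earlier)
  step 6: q4  (read b: q4→q4)
  step 7: q4  (read b: q4→q4)

So i = 3, j = 5, giving x = w[0:3] = bab, y = w[3:5] = ab, z = w[5:7] = bb.
Check: |xy| = 5 ≤ 5 and |y| = 2 ≥ 1. Reading y takes M from q4 back to q4, so every xyⁱz is accepted.
With |Q| = 5, pigeonhole forces a state repeat no later than step 5; the substring read between the first and second visits to that state can be pumped.

ab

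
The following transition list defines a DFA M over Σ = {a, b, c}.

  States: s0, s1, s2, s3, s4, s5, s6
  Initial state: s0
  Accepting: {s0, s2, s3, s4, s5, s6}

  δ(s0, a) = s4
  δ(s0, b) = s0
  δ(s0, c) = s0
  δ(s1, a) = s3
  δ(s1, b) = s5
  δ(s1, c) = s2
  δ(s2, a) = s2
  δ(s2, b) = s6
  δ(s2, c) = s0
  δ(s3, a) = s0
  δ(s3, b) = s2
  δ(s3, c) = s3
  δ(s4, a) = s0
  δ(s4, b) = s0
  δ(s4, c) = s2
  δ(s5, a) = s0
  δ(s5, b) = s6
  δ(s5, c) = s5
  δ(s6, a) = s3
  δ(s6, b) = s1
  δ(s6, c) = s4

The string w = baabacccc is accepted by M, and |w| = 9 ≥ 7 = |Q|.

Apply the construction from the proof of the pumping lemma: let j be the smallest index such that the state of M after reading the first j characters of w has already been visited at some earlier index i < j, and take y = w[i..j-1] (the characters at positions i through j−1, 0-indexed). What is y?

b

Run of M on w = b a a b a c c c c:
  step 0: s0  (start)
  step 1: s0  (read b: s0→s0)   ← first repeat (s0 seen earlier)
  step 2: s4  (read a: s0→s4)
  step 3: s0  (read a: s4→s0)
  step 4: s0  (read b: s0→s0)
  step 5: s4  (read a: s0→s4)
  step 6: s2  (read c: s4→s2)
  step 7: s0  (read c: s2→s0)
  step 8: s0  (read c: s0→s0)
  step 9: s0  (read c: s0→s0)

So i = 0, j = 1, giving x = w[0:0] = ε, y = w[0:1] = b, z = w[1:9] = aabacccc.
Check: |xy| = 1 ≤ 7 and |y| = 1 ≥ 1. Reading y takes M from s0 back to s0, so every xyⁱz is accepted.
Pumping length from the standard proof: p = 7 (the number of states). The repeated state found above gives |xy| = j ≤ 7 and |y| = j − i ≥ 1.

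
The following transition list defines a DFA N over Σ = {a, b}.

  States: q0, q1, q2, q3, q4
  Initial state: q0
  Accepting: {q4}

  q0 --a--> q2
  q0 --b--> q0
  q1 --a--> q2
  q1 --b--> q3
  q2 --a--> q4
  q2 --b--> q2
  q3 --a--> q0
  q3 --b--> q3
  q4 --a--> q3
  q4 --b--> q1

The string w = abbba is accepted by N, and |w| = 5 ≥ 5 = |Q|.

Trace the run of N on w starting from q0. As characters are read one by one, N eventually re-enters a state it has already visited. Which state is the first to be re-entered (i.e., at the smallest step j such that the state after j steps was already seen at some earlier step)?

q2

Run of N on w = a b b b a:
  step 0: q0  (start)
  step 1: q2  (read a: q0→q2)
  step 2: q2  (read b: q2→q2)   ← first repeat (q2 seen earlier)
  step 3: q2  (read b: q2→q2)
  step 4: q2  (read b: q2→q2)
  step 5: q4  (read a: q2→q4)

The earliest repeat is at step j = 2: N is in q2, which it already visited at step i = 1.
The DFA has 5 states, so the proof of the pumping lemma guarantees a repeated state among the first 5+1 visited; the segment between the two visits is the pumpable y.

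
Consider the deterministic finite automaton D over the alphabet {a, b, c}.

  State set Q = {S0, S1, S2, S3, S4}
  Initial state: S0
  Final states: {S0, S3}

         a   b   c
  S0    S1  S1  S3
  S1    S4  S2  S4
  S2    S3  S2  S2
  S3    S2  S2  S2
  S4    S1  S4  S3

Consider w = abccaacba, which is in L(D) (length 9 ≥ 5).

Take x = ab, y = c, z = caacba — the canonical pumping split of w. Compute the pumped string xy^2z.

abcccaacba

xy^2z = ab·c·c·caacba = abcccaacba.
Reading y = c takes D from S2 back to S2, so after x·y·y the machine is still in S2, and z then leads to the accepting state S3. Hence abcccaacba ∈ L(D).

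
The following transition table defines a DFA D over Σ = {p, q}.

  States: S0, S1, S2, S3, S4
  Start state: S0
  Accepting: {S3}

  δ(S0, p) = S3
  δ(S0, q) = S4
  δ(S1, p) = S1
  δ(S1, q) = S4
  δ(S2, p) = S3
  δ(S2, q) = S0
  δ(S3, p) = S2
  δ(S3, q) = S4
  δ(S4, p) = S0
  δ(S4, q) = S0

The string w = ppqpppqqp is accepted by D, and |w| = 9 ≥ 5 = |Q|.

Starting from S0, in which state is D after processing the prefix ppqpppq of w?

S4

Run of D on the first 7 characters of w = p p q p p p q:
  step 0: S0  (start)
  step 1: S3  (read p: S0→S3)
  step 2: S2  (read p: S3→S2)
  step 3: S0  (read q: S2→S0)
  step 4: S3  (read p: S0→S3)
  step 5: S2  (read p: S3→S2)
  step 6: S3  (read p: S2→S3)
  step 7: S4  (read q: S3→S4)

After reading 7 characters, D is in state S4.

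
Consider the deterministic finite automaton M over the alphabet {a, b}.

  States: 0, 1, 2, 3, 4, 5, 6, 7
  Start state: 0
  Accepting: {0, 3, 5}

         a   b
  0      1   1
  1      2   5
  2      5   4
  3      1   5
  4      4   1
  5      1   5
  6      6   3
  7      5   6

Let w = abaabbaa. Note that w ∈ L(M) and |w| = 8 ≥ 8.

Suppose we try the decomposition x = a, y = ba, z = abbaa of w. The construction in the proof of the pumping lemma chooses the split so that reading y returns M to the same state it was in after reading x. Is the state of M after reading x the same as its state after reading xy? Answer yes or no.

yes

Run of M on the first 3 characters of w = a b a:
  step 0: 0  (start)
  step 1: 1  (read a: 0→1)
  step 2: 5  (read b: 1→5)
  step 3: 1  (read a: 5→1)

After x (step 1): 1. After xy (step 3): 1.
They match, so y = ba drives M around a cycle from 1 back to itself; pumping y any number of times keeps M in 1 before reading z, and xyⁱz ∈ L(M) for every i ≥ 0.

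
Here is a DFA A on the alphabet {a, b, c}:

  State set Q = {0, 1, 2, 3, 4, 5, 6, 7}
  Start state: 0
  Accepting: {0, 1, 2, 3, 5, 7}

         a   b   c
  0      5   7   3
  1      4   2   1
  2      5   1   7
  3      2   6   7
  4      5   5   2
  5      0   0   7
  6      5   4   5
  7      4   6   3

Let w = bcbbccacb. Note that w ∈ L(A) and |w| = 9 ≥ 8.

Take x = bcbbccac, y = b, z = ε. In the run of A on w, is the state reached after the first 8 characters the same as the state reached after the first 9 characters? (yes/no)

Run of A on the first 9 characters of w = b c b b c c a c b:
  step 0: 0  (start)
  step 1: 7  (read b: 0→7)
  step 2: 3  (read c: 7→3)
  step 3: 6  (read b: 3→6)
  step 4: 4  (read b: 6→4)
  step 5: 2  (read c: 4→2)
  step 6: 7  (read c: 2→7)
  step 7: 4  (read a: 7→4)
  step 8: 2  (read c: 4→2)
  step 9: 1  (read b: 2→1)

After x (step 8): 2. After xy (step 9): 1.
They differ (2 ≠ 1), so y is not a cycle from the state after x; this split is not the one the pumping-lemma construction produces, and pumping y need not keep the string in L(A).

no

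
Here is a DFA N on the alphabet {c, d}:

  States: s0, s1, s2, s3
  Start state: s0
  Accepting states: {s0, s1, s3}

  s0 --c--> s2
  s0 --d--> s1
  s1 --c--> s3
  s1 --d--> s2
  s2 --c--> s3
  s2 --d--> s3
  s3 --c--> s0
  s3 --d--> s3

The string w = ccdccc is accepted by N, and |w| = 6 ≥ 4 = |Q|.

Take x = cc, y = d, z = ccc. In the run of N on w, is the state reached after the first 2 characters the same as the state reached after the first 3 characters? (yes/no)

yes

State sequence: s0 -c-> s2 -c-> s3 -d-> s3

After x (step 2): s3. After xy (step 3): s3.
They match, so y = d drives N around a cycle from s3 back to itself; pumping y any number of times keeps N in s3 before reading z, and xyⁱz ∈ L(N) for every i ≥ 0.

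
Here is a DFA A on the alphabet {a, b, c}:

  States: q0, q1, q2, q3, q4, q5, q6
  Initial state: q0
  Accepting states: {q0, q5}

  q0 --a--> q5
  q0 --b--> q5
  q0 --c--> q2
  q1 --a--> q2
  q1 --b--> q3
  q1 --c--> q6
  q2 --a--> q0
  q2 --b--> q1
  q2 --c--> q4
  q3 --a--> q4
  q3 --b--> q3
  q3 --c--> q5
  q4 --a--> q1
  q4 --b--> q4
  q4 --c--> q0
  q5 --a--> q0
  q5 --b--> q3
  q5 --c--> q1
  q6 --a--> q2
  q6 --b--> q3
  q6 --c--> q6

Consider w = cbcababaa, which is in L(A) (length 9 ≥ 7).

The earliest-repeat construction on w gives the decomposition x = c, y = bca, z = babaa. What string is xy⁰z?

cbabaa

xy⁰z = xz = c·babaa = cbabaa.
Reading y = bca takes A from q2 back to q2, so after x the machine is still in q2, and z then leads to the accepting state q0. Hence cbabaa ∈ L(A).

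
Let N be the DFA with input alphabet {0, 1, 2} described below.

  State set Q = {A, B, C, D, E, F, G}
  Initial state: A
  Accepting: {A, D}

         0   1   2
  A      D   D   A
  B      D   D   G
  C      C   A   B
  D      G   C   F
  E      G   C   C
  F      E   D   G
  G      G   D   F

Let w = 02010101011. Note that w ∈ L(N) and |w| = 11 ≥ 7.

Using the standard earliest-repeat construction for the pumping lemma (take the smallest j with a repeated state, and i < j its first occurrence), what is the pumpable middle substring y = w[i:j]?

0

State sequence: A -0-> D -2-> F -0-> E -1-> C -0-> C -1-> A -0-> D -1-> C -0-> C -1-> A -1-> D
First repeat at step 5: C was already visited.

So i = 4, j = 5, giving x = w[0:4] = 0201, y = w[4:5] = 0, z = w[5:11] = 101011.
Check: |xy| = 5 ≤ 7 and |y| = 1 ≥ 1. Reading y takes N from C back to C, so every xyⁱz is accepted.
With |Q| = 7, pigeonhole forces a state repeat no later than step 7; the substring read between the first and second visits to that state can be pumped.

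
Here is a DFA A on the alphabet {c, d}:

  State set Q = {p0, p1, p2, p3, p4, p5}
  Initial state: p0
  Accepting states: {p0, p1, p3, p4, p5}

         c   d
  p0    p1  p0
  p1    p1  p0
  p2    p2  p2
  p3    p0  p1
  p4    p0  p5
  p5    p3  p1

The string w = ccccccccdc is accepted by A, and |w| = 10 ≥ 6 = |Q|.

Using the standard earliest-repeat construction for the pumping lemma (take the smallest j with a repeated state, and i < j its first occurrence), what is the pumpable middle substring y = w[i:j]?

c

State sequence: p0 -c-> p1 -c-> p1 -c-> p1 -c-> p1 -c-> p1 -c-> p1 -c-> p1 -c-> p1 -d-> p0 -c-> p1
First repeat at step 2: p1 was already visited.

So i = 1, j = 2, giving x = w[0:1] = c, y = w[1:2] = c, z = w[2:10] = ccccccdc.
Check: |xy| = 2 ≤ 6 and |y| = 1 ≥ 1. Reading y takes A from p1 back to p1, so every xyⁱz is accepted.
Pumping length from the standard proof: p = 6 (the number of states). The repeated state found above gives |xy| = j ≤ 6 and |y| = j − i ≥ 1.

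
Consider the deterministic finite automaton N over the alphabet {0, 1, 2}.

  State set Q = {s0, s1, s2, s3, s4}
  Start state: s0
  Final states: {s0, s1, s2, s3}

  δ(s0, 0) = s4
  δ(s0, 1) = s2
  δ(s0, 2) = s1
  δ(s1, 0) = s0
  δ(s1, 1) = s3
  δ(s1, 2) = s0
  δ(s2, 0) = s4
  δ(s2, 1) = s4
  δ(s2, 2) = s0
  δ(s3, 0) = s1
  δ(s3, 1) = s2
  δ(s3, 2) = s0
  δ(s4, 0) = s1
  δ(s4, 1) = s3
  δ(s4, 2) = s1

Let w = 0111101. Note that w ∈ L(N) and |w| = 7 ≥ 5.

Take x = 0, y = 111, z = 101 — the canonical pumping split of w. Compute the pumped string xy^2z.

0111111101

xy^2z = 0·111·111·101 = 0111111101.
Reading y = 111 takes N from s4 back to s4, so after x·y·y the machine is still in s4, and z then leads to the accepting state s3. Hence 0111111101 ∈ L(N).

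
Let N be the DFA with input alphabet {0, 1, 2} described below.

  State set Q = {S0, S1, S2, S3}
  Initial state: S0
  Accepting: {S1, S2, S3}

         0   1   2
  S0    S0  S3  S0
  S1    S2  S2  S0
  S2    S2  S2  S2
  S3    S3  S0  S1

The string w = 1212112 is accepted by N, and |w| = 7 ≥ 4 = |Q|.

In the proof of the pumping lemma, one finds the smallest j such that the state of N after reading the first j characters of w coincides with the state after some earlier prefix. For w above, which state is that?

S2

Run of N on w = 1 2 1 2 1 1 2:
  step 0: S0  (start)
  step 1: S3  (read 1: S0→S3)
  step 2: S1  (read 2: S3→S1)
  step 3: S2  (read 1: S1→S2)
  step 4: S2  (read 2: S2→S2)   ← first repeat (S2 seen earlier)
  step 5: S2  (read 1: S2→S2)
  step 6: S2  (read 1: S2→S2)
  step 7: S2  (read 2: S2→S2)

The earliest repeat is at step j = 4: N is in S2, which it already visited at step i = 3.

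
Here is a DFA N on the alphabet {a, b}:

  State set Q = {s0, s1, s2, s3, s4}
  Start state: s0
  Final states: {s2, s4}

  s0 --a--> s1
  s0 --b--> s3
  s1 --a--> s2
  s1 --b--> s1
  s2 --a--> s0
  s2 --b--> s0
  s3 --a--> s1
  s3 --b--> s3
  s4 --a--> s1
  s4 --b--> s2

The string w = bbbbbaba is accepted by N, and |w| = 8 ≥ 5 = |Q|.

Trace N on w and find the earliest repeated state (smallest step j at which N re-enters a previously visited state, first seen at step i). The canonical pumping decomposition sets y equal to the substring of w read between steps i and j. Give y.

b

Run of N on w = b b b b b a b a:
  step 0: s0  (start)
  step 1: s3  (read b: s0→s3)
  step 2: s3  (read b: s3→s3)   ← first repeat (s3 seen earlier)
  step 3: s3  (read b: s3→s3)
  step 4: s3  (read b: s3→s3)
  step 5: s3  (read b: s3→s3)
  step 6: s1  (read a: s3→s1)
  step 7: s1  (read b: s1→s1)
  step 8: s2  (read a: s1→s2)

So i = 1, j = 2, giving x = w[0:1] = b, y = w[1:2] = b, z = w[2:8] = bbbaba.
Check: |xy| = 2 ≤ 5 and |y| = 1 ≥ 1. Reading y takes N from s3 back to s3, so every xyⁱz is accepted.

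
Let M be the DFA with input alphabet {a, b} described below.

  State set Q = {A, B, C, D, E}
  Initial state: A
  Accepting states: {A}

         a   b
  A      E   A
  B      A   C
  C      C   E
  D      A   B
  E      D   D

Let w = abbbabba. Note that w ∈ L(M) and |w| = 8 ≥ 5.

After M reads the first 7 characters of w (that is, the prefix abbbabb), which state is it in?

D

Run of M on the first 7 characters of w = a b b b a b b:
  step 0: A  (start)
  step 1: E  (read a: A→E)
  step 2: D  (read b: E→D)
  step 3: B  (read b: D→B)
  step 4: C  (read b: B→C)
  step 5: C  (read a: C→C)
  step 6: E  (read b: C→E)
  step 7: D  (read b: E→D)

After reading 7 characters, M is in state D.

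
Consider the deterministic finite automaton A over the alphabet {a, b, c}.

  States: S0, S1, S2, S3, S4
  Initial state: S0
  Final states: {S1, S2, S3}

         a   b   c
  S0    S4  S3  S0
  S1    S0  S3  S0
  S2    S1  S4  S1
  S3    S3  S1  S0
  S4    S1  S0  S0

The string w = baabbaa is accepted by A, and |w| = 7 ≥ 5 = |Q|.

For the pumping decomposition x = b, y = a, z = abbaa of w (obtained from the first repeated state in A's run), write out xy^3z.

baaaabbaa

xy^3z = b·a·a·a·abbaa = baaaabbaa.
Reading y = a takes A from S3 back to S3, so after x·y·y·y the machine is still in S3, and z then leads to the accepting state S3. Hence baaaabbaa ∈ L(A).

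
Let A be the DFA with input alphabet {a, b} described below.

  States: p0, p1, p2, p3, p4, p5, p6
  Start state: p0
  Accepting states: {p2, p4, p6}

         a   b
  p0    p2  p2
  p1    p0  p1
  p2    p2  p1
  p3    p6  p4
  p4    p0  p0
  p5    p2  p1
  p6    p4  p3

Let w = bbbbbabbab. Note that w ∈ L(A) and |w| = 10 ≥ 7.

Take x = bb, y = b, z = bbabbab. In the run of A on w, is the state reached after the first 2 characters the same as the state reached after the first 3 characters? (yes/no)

State sequence: p0 -b-> p2 -b-> p1 -b-> p1

After x (step 2): p1. After xy (step 3): p1.
They match, so y = b drives A around a cycle from p1 back to itself; pumping y any number of times keeps A in p1 before reading z, and xyⁱz ∈ L(A) for every i ≥ 0.

yes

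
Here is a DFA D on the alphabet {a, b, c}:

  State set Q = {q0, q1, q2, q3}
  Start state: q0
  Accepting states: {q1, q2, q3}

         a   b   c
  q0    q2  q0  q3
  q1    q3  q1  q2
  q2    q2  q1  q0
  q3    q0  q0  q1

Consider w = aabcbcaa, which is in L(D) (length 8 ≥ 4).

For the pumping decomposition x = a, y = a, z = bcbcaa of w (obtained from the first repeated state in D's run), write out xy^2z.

aaabcbcaa

xy^2z = a·a·a·bcbcaa = aaabcbcaa.
Reading y = a takes D from q2 back to q2, so after x·y·y the machine is still in q2, and z then leads to the accepting state q2. Hence aaabcbcaa ∈ L(D).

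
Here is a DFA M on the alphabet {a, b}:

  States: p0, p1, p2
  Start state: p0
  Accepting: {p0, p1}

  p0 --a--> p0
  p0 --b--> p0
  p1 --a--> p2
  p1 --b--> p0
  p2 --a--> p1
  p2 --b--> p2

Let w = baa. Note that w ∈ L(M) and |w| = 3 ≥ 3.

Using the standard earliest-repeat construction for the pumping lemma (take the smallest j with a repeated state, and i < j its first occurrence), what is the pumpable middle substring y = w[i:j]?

b

Run of M on w = b a a:
  step 0: p0  (start)
  step 1: p0  (read b: p0→p0)   ← first repeat (p0 seen earlier)
  step 2: p0  (read a: p0→p0)
  step 3: p0  (read a: p0→p0)

So i = 0, j = 1, giving x = w[0:0] = ε, y = w[0:1] = b, z = w[1:3] = aa.
Check: |xy| = 1 ≤ 3 and |y| = 1 ≥ 1. Reading y takes M from p0 back to p0, so every xyⁱz is accepted.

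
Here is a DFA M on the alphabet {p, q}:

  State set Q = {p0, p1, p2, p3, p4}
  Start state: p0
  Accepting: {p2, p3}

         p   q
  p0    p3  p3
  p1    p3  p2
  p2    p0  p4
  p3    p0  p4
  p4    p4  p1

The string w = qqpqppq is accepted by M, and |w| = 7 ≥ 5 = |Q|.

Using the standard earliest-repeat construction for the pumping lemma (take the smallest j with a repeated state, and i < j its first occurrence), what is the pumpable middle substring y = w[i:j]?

Run of M on w = q q p q p p q:
  step 0: p0  (start)
  step 1: p3  (read q: p0→p3)
  step 2: p4  (read q: p3→p4)
  step 3: p4  (read p: p4→p4)   ← first repeat (p4 seen earlier)
  step 4: p1  (read q: p4→p1)
  step 5: p3  (read p: p1→p3)
  step 6: p0  (read p: p3→p0)
  step 7: p3  (read q: p0→p3)

So i = 2, j = 3, giving x = w[0:2] = qq, y = w[2:3] = p, z = w[3:7] = qppq.
Check: |xy| = 3 ≤ 5 and |y| = 1 ≥ 1. Reading y takes M from p4 back to p4, so every xyⁱz is accepted.
The DFA has 5 states, so the proof of the pumping lemma guarantees a repeated state among the first 5+1 visited; the segment between the two visits is the pumpable y.

p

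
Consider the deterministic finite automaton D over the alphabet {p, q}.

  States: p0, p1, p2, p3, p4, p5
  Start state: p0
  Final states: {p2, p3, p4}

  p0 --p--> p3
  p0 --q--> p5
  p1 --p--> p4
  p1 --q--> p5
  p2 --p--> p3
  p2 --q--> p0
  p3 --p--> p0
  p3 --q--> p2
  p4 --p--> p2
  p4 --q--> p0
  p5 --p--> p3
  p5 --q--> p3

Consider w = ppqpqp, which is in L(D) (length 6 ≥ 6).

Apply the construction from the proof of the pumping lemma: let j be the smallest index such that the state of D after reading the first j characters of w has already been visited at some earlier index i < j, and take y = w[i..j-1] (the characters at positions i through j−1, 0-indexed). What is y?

pp

Run of D on w = p p q p q p:
  step 0: p0  (start)
  step 1: p3  (read p: p0→p3)
  step 2: p0  (read p: p3→p0)   ← first repeat (p0 seen earlier)
  step 3: p5  (read q: p0→p5)
  step 4: p3  (read p: p5→p3)
  step 5: p2  (read q: p3→p2)
  step 6: p3  (read p: p2→p3)

So i = 0, j = 2, giving x = w[0:0] = ε, y = w[0:2] = pp, z = w[2:6] = qpqp.
Check: |xy| = 2 ≤ 6 and |y| = 2 ≥ 1. Reading y takes D from p0 back to p0, so every xyⁱz is accepted.
The DFA has 6 states, so the proof of the pumping lemma guarantees a repeated state among the first 6+1 visited; the segment between the two visits is the pumpable y.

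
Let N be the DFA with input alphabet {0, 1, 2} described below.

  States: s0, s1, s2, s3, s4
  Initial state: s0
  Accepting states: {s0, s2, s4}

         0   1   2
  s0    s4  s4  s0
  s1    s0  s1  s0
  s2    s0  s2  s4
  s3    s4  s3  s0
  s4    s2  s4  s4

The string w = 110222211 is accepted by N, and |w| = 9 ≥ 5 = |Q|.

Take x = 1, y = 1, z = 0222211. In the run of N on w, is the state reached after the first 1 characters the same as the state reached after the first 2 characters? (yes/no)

yes

Run of N on the first 2 characters of w = 1 1:
  step 0: s0  (start)
  step 1: s4  (read 1: s0→s4)
  step 2: s4  (read 1: s4→s4)

After x (step 1): s4. After xy (step 2): s4.
They match, so y = 1 drives N around a cycle from s4 back to itself; pumping y any number of times keeps N in s4 before reading z, and xyⁱz ∈ L(N) for every i ≥ 0.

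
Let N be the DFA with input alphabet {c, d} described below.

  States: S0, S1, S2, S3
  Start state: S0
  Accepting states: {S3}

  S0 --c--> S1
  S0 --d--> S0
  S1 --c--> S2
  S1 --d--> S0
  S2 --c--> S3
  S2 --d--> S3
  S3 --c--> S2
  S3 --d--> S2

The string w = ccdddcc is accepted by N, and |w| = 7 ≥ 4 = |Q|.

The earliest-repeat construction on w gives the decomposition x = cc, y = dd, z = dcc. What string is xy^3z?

xy^3z = cc·dd·dd·dd·dcc = ccdddddddcc.
Reading y = dd takes N from S2 back to S2, so after x·y·y·y the machine is still in S2, and z then leads to the accepting state S3. Hence ccdddddddcc ∈ L(N).

ccdddddddcc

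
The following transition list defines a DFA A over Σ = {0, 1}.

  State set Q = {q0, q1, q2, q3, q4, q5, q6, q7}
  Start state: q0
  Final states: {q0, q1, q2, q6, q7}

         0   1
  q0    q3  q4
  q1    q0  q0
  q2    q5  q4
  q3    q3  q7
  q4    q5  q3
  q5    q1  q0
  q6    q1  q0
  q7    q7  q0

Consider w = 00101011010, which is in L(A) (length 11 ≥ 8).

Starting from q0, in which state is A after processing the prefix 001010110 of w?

q3

State sequence: q0 -0-> q3 -0-> q3 -1-> q7 -0-> q7 -1-> q0 -0-> q3 -1-> q7 -1-> q0 -0-> q3

After reading 9 characters, A is in state q3.
(This kind of state-tracing is the core of the pumping-lemma construction: with 8 states, pigeonhole forces a repeat within the first 8 steps.)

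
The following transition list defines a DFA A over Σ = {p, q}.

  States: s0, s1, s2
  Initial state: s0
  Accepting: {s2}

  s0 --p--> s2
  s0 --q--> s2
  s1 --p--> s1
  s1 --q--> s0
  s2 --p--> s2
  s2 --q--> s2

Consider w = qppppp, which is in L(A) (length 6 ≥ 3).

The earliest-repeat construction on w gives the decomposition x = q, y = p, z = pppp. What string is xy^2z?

qpppppp

xy^2z = q·p·p·pppp = qpppppp.
Reading y = p takes A from s2 back to s2, so after x·y·y the machine is still in s2, and z then leads to the accepting state s2. Hence qpppppp ∈ L(A).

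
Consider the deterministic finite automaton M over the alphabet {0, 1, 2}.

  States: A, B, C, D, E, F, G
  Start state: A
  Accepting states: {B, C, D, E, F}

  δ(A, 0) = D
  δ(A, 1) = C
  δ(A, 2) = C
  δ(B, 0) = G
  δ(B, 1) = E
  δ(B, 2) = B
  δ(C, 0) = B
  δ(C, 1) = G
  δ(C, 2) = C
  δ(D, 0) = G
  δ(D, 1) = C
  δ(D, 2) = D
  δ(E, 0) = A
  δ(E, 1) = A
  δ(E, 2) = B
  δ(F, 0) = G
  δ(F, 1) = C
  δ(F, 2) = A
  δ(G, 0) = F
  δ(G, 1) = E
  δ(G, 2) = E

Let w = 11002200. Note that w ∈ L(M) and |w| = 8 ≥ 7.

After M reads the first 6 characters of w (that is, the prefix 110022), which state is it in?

B

State sequence: A -1-> C -1-> G -0-> F -0-> G -2-> E -2-> B

After reading 6 characters, M is in state B.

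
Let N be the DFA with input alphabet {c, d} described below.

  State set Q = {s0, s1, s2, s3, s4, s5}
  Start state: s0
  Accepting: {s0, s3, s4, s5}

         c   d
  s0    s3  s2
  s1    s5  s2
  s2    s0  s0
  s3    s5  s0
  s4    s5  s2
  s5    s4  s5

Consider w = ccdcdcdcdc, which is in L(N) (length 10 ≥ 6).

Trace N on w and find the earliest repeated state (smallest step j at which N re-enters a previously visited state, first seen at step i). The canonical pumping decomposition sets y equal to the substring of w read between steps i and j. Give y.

State sequence: s0 -c-> s3 -c-> s5 -d-> s5 -c-> s4 -d-> s2 -c-> s0 -d-> s2 -c-> s0 -d-> s2 -c-> s0
First repeat at step 3: s5 was already visited.

So i = 2, j = 3, giving x = w[0:2] = cc, y = w[2:3] = d, z = w[3:10] = cdcdcdc.
Check: |xy| = 3 ≤ 6 and |y| = 1 ≥ 1. Reading y takes N from s5 back to s5, so every xyⁱz is accepted.
Since N has 6 states, any run of length ≥ 6 visits 6+1 states, so by pigeonhole some state repeats within the first 6 steps — that repeat gives the pumpable loop.

d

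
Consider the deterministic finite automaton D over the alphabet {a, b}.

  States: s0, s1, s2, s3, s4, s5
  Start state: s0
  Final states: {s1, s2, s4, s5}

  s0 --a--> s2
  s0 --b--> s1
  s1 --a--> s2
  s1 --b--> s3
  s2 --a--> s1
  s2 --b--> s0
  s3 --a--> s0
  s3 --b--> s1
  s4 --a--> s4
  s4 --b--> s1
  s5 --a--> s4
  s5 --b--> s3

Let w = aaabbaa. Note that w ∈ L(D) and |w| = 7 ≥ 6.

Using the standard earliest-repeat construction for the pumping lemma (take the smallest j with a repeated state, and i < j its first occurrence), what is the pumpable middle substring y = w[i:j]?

aa

Run of D on w = a a a b b a a:
  step 0: s0  (start)
  step 1: s2  (read a: s0→s2)
  step 2: s1  (read a: s2→s1)
  step 3: s2  (read a: s1→s2)   ← first repeat (s2 seen earlier)
  step 4: s0  (read b: s2→s0)
  step 5: s1  (read b: s0→s1)
  step 6: s2  (read a: s1→s2)
  step 7: s1  (read a: s2→s1)

So i = 1, j = 3, giving x = w[0:1] = a, y = w[1:3] = aa, z = w[3:7] = bbaa.
Check: |xy| = 3 ≤ 6 and |y| = 2 ≥ 1. Reading y takes D from s2 back to s2, so every xyⁱz is accepted.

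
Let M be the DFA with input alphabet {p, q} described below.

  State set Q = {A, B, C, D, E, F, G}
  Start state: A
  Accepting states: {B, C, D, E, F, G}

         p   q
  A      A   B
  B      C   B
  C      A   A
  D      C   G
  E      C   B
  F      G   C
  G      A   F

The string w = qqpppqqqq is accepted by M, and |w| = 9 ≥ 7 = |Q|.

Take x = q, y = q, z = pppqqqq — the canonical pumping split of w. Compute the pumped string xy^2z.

qqqpppqqqq

xy^2z = q·q·q·pppqqqq = qqqpppqqqq.
Reading y = q takes M from B back to B, so after x·y·y the machine is still in B, and z then leads to the accepting state B. Hence qqqpppqqqq ∈ L(M).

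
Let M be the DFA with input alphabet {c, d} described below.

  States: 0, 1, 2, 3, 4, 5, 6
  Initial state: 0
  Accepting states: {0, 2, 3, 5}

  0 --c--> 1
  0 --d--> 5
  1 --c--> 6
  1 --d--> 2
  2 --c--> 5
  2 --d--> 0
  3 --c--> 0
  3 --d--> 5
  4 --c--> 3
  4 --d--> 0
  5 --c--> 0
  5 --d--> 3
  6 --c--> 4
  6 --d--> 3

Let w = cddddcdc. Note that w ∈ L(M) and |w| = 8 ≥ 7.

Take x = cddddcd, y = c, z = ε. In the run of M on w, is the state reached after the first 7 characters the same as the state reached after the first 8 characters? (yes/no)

Run of M on the first 8 characters of w = c d d d d c d c:
  step 0: 0  (start)
  step 1: 1  (read c: 0→1)
  step 2: 2  (read d: 1→2)
  step 3: 0  (read d: 2→0)
  step 4: 5  (read d: 0→5)
  step 5: 3  (read d: 5→3)
  step 6: 0  (read c: 3→0)
  step 7: 5  (read d: 0→5)
  step 8: 0  (read c: 5→0)

After x (step 7): 5. After xy (step 8): 0.
They differ (5 ≠ 0), so y is not a cycle from the state after x; this split is not the one the pumping-lemma construction produces, and pumping y need not keep the string in L(M).

no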